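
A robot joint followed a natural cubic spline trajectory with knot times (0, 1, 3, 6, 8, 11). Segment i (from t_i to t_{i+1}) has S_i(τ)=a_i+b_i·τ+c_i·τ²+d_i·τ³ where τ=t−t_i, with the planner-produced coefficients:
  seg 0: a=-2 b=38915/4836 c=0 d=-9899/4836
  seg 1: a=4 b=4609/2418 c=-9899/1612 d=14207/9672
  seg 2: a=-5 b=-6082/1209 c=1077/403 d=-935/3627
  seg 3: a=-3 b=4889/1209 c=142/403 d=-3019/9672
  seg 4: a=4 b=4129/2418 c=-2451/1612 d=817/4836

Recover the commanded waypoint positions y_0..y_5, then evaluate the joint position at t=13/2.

y_0 = S_0(0) = a_0 = -2
y_1 = S_1(0) = a_1 = 4
y_2 = S_2(0) = a_2 = -5
y_3 = S_3(0) = a_3 = -3
y_4 = S_4(0) = a_4 = 4
y_5 = S_4(3) = 0
t_q=13/2 is in segment 3 (τ=1/2); S_3(τ)=-23961/25792

y_0=-2 y_1=4 y_2=-5 y_3=-3 y_4=4 y_5=0
S(13/2) = -23961/25792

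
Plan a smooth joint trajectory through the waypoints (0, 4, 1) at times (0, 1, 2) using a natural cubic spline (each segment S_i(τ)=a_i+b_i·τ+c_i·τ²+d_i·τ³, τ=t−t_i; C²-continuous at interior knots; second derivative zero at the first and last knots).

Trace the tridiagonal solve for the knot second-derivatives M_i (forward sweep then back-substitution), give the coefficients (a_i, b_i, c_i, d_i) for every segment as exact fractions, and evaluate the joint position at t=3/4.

  seg 0: a=0 b=23/4 c=0 d=-7/4
  seg 1: a=4 b=1/2 c=-21/4 d=7/4
S(3/4) = 915/256

Δ: Δ0=4, Δ1=-3
row 1: diag=4, rhs=-42; c'=1/4, d'=-21/2
back: M1=-21/2
M: M0=0, M1=-21/2, M2=0
seg 0: a=0, c=M0/2=0, d=(M1−M0)/(6·1)=-7/4, b=Δ0−h0·(2M0+M1)/6=23/4
seg 1: a=4, c=M1/2=-21/4, d=(M2−M1)/(6·1)=7/4, b=Δ1−h1·(2M1+M2)/6=1/2
t_q=3/4 → seg 0, τ=3/4; S=0+23/4·τ+0·τ²+-7/4·τ³=915/256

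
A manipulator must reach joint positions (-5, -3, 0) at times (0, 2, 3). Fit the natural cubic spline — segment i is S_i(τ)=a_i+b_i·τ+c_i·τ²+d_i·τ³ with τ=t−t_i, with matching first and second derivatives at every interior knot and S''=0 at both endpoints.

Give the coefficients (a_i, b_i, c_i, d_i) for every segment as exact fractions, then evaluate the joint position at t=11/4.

  seg 0: a=-5 b=1/3 c=0 d=1/6
  seg 1: a=-3 b=7/3 c=1 d=-1/3
S(11/4) = -53/64

Δ: Δ0=1, Δ1=3
row 1: diag=6, rhs=12; c'=1/6, d'=2
back: M1=2
M: M0=0, M1=2, M2=0
seg 0: a=-5, c=M0/2=0, d=(M1−M0)/(6·2)=1/6, b=Δ0−h0·(2M0+M1)/6=1/3
seg 1: a=-3, c=M1/2=1, d=(M2−M1)/(6·1)=-1/3, b=Δ1−h1·(2M1+M2)/6=7/3
t_q=11/4 → seg 1, τ=3/4; S=-3+7/3·τ+1·τ²+-1/3·τ³=-53/64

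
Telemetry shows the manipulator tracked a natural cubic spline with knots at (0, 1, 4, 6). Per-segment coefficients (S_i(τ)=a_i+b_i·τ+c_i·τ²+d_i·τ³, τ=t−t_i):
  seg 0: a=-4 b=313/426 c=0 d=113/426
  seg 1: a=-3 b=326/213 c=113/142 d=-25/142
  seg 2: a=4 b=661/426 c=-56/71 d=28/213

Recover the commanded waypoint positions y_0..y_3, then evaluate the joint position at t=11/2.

y_0 = S_0(0) = a_0 = -4
y_1 = S_1(0) = a_1 = -3
y_2 = S_2(0) = a_2 = 4
y_3 = S_2(2) = 5
t_q=11/2 is in segment 2 (τ=3/2); S_2(τ)=1419/284

y_0=-4 y_1=-3 y_2=4 y_3=5
S(11/2) = 1419/284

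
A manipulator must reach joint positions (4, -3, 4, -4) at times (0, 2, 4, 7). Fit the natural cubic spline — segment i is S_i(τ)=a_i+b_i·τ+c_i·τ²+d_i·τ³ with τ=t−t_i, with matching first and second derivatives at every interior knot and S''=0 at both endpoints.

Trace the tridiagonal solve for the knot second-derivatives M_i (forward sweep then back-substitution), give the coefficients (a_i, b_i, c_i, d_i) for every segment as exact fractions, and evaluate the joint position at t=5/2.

  seg 0: a=4 b=-17/3 c=0 d=13/24
  seg 1: a=-3 b=5/6 c=13/4 d=-23/24
  seg 2: a=4 b=7/3 c=-5/2 d=5/18
S(5/2) = -121/64

Δ: Δ0=-7/2, Δ1=7/2, Δ2=-8/3
row 1: diag=8, rhs=42; c'=1/4, d'=21/4
row 2: denom=10−2·1/4=19/2; d'=(-37−2·21/4)/(19/2)=-5
back: M2=-5
back: M1=21/4−1/4·-5=13/2
M: M0=0, M1=13/2, M2=-5, M3=0
seg 0: a=4, c=M0/2=0, d=(M1−M0)/(6·2)=13/24, b=Δ0−h0·(2M0+M1)/6=-17/3
seg 1: a=-3, c=M1/2=13/4, d=(M2−M1)/(6·2)=-23/24, b=Δ1−h1·(2M1+M2)/6=5/6
seg 2: a=4, c=M2/2=-5/2, d=(M3−M2)/(6·3)=5/18, b=Δ2−h2·(2M2+M3)/6=7/3
t_q=5/2 → seg 1, τ=1/2; S=-3+5/6·τ+13/4·τ²+-23/24·τ³=-121/64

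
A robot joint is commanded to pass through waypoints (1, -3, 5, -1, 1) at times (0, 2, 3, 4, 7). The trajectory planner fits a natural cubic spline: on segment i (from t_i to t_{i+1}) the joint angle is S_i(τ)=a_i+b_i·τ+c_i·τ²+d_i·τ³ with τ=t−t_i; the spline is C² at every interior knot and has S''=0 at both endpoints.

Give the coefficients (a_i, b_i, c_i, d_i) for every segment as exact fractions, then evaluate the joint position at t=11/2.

Δ: Δ0=-2, Δ1=8, Δ2=-6, Δ3=2/3
row 1: diag=6, rhs=60; c'=1/6, d'=10
row 2: denom=4−1·1/6=23/6; d'=(-84−1·10)/(23/6)=-564/23
row 3: denom=8−1·6/23=178/23; d'=(40−1·-564/23)/(178/23)=742/89
back: M3=742/89
back: M2=-564/23−6/23·742/89=-2376/89
back: M1=10−1/6·-2376/89=1286/89
M: M0=0, M1=1286/89, M2=-2376/89, M3=742/89, M4=0
seg 0: a=1, c=M0/2=0, d=(M1−M0)/(6·2)=643/534, b=Δ0−h0·(2M0+M1)/6=-1820/267
seg 1: a=-3, c=M1/2=643/89, d=(M2−M1)/(6·1)=-1831/267, b=Δ1−h1·(2M1+M2)/6=2038/267
seg 2: a=5, c=M2/2=-1188/89, d=(M3−M2)/(6·1)=1559/267, b=Δ2−h2·(2M2+M3)/6=403/267
seg 3: a=-1, c=M3/2=371/89, d=(M4−M3)/(6·3)=-371/801, b=Δ3−h3·(2M3+M4)/6=-2048/267
t_q=11/2 → seg 3, τ=3/2; S=-1+-2048/267·τ+371/89·τ²+-371/801·τ³=-3339/712

  seg 0: a=1 b=-1820/267 c=0 d=643/534
  seg 1: a=-3 b=2038/267 c=643/89 d=-1831/267
  seg 2: a=5 b=403/267 c=-1188/89 d=1559/267
  seg 3: a=-1 b=-2048/267 c=371/89 d=-371/801
S(11/2) = -3339/712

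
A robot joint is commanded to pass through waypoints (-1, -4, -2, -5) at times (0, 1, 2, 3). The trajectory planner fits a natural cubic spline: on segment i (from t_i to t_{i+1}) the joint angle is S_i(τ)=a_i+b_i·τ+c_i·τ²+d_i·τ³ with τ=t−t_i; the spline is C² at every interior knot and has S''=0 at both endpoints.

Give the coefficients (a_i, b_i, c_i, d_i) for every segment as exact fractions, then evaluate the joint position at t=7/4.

Δ: Δ0=-3, Δ1=2, Δ2=-3
row 1: diag=4, rhs=30; c'=1/4, d'=15/2
row 2: denom=4−1·1/4=15/4; d'=(-30−1·15/2)/(15/4)=-10
back: M2=-10
back: M1=15/2−1/4·-10=10
M: M0=0, M1=10, M2=-10, M3=0
seg 0: a=-1, c=M0/2=0, d=(M1−M0)/(6·1)=5/3, b=Δ0−h0·(2M0+M1)/6=-14/3
seg 1: a=-4, c=M1/2=5, d=(M2−M1)/(6·1)=-10/3, b=Δ1−h1·(2M1+M2)/6=1/3
seg 2: a=-2, c=M2/2=-5, d=(M3−M2)/(6·1)=5/3, b=Δ2−h2·(2M2+M3)/6=1/3
t_q=7/4 → seg 1, τ=3/4; S=-4+1/3·τ+5·τ²+-10/3·τ³=-75/32

  seg 0: a=-1 b=-14/3 c=0 d=5/3
  seg 1: a=-4 b=1/3 c=5 d=-10/3
  seg 2: a=-2 b=1/3 c=-5 d=5/3
S(7/4) = -75/32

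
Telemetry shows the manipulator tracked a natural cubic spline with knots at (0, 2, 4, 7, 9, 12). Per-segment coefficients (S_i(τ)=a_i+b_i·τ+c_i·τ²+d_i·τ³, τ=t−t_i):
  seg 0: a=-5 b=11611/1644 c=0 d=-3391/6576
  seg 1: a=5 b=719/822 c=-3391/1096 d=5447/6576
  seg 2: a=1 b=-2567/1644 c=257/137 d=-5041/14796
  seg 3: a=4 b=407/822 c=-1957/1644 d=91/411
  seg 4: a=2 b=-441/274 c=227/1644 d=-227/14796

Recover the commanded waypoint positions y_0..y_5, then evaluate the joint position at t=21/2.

y_0 = S_0(0) = a_0 = -5
y_1 = S_1(0) = a_1 = 5
y_2 = S_2(0) = a_2 = 1
y_3 = S_3(0) = a_3 = 4
y_4 = S_4(0) = a_4 = 2
y_5 = S_4(3) = -2
t_q=21/2 is in segment 4 (τ=3/2); S_4(τ)=-681/4384

y_0=-5 y_1=5 y_2=1 y_3=4 y_4=2 y_5=-2
S(21/2) = -681/4384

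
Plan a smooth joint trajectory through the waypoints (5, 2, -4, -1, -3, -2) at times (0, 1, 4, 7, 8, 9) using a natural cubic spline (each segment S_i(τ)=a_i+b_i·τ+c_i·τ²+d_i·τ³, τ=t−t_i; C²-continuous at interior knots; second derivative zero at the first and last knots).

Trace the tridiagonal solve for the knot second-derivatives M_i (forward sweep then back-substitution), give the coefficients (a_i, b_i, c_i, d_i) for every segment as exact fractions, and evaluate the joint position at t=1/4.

  seg 0: a=5 b=-2383/803 c=0 d=-26/803
  seg 1: a=2 b=-2461/803 c=-78/803 d=11/73
  seg 2: a=-4 b=338/803 c=1011/803 d=-856/2409
  seg 3: a=-1 b=-1300/803 c=-1557/803 d=1251/803
  seg 4: a=-3 b=-661/803 c=2196/803 d=-732/803
S(1/4) = 109403/25696

Δ: Δ0=-3, Δ1=-2, Δ2=1, Δ3=-2, Δ4=1
row 1: diag=8, rhs=6; c'=3/8, d'=3/4
row 2: denom=12−3·3/8=87/8; d'=(18−3·3/4)/(87/8)=42/29
row 3: denom=8−3·8/29=208/29; d'=(-18−3·42/29)/(208/29)=-81/26
row 4: denom=4−1·29/208=803/208; d'=(18−1·-81/26)/(803/208)=4392/803
back: M4=4392/803
back: M3=-81/26−29/208·4392/803=-3114/803
back: M2=42/29−8/29·-3114/803=2022/803
back: M1=3/4−3/8·2022/803=-156/803
M: M0=0, M1=-156/803, M2=2022/803, M3=-3114/803, M4=4392/803, M5=0
seg 0: a=5, c=M0/2=0, d=(M1−M0)/(6·1)=-26/803, b=Δ0−h0·(2M0+M1)/6=-2383/803
seg 1: a=2, c=M1/2=-78/803, d=(M2−M1)/(6·3)=11/73, b=Δ1−h1·(2M1+M2)/6=-2461/803
seg 2: a=-4, c=M2/2=1011/803, d=(M3−M2)/(6·3)=-856/2409, b=Δ2−h2·(2M2+M3)/6=338/803
seg 3: a=-1, c=M3/2=-1557/803, d=(M4−M3)/(6·1)=1251/803, b=Δ3−h3·(2M3+M4)/6=-1300/803
seg 4: a=-3, c=M4/2=2196/803, d=(M5−M4)/(6·1)=-732/803, b=Δ4−h4·(2M4+M5)/6=-661/803
t_q=1/4 → seg 0, τ=1/4; S=5+-2383/803·τ+0·τ²+-26/803·τ³=109403/25696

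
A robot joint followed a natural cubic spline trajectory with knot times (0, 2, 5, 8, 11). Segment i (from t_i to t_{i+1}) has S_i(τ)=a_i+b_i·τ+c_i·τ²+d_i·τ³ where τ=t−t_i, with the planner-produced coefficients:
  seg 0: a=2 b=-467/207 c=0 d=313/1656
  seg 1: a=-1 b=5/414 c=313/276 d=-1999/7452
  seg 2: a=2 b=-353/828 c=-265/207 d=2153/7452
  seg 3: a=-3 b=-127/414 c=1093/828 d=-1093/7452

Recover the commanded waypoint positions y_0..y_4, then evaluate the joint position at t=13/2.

y_0 = S_0(0) = a_0 = 2
y_1 = S_1(0) = a_1 = -1
y_2 = S_2(0) = a_2 = 2
y_3 = S_3(0) = a_3 = -3
y_4 = S_3(3) = 4
t_q=13/2 is in segment 2 (τ=3/2); S_2(τ)=-401/736

y_0=2 y_1=-1 y_2=2 y_3=-3 y_4=4
S(13/2) = -401/736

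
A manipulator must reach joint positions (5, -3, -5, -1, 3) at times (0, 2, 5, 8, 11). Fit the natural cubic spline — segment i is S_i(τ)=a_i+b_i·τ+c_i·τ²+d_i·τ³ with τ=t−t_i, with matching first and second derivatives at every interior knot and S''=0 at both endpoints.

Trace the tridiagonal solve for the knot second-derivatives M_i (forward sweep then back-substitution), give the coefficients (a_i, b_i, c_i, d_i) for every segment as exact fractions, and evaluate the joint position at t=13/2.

  seg 0: a=5 b=-106/23 c=0 d=7/46
  seg 1: a=-3 b=-64/23 c=21/23 d=-43/621
  seg 2: a=-5 b=19/23 c=20/69 d=-25/621
  seg 3: a=-1 b=34/23 c=-5/69 d=5/621
S(13/2) = -597/184

Δ: Δ0=-4, Δ1=-2/3, Δ2=4/3, Δ3=4/3
row 1: diag=10, rhs=20; c'=3/10, d'=2
row 2: denom=12−3·3/10=111/10; d'=(12−3·2)/(111/10)=20/37
row 3: denom=12−3·10/37=414/37; d'=(0−3·20/37)/(414/37)=-10/69
back: M3=-10/69
back: M2=20/37−10/37·-10/69=40/69
back: M1=2−3/10·40/69=42/23
M: M0=0, M1=42/23, M2=40/69, M3=-10/69, M4=0
seg 0: a=5, c=M0/2=0, d=(M1−M0)/(6·2)=7/46, b=Δ0−h0·(2M0+M1)/6=-106/23
seg 1: a=-3, c=M1/2=21/23, d=(M2−M1)/(6·3)=-43/621, b=Δ1−h1·(2M1+M2)/6=-64/23
seg 2: a=-5, c=M2/2=20/69, d=(M3−M2)/(6·3)=-25/621, b=Δ2−h2·(2M2+M3)/6=19/23
seg 3: a=-1, c=M3/2=-5/69, d=(M4−M3)/(6·3)=5/621, b=Δ3−h3·(2M3+M4)/6=34/23
t_q=13/2 → seg 2, τ=3/2; S=-5+19/23·τ+20/69·τ²+-25/621·τ³=-597/184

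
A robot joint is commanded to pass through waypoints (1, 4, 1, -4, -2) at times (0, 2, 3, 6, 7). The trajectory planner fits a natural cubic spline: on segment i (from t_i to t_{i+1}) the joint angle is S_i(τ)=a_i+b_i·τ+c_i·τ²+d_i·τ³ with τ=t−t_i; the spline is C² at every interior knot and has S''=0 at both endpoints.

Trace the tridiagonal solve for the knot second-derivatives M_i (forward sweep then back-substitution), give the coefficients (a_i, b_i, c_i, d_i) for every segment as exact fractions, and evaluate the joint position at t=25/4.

Δ: Δ0=3/2, Δ1=-3, Δ2=-5/3, Δ3=2
row 1: diag=6, rhs=-27; c'=1/6, d'=-9/2
row 2: denom=8−1·1/6=47/6; d'=(8−1·-9/2)/(47/6)=75/47
row 3: denom=8−3·18/47=322/47; d'=(22−3·75/47)/(322/47)=809/322
back: M3=809/322
back: M2=75/47−18/47·809/322=102/161
back: M1=-9/2−1/6·102/161=-1483/322
M: M0=0, M1=-1483/322, M2=102/161, M3=809/322, M4=0
seg 0: a=1, c=M0/2=0, d=(M1−M0)/(6·2)=-1483/3864, b=Δ0−h0·(2M0+M1)/6=1466/483
seg 1: a=4, c=M1/2=-1483/644, d=(M2−M1)/(6·1)=241/276, b=Δ1−h1·(2M1+M2)/6=-1517/966
seg 2: a=1, c=M2/2=51/161, d=(M3−M2)/(6·3)=605/5796, b=Δ2−h2·(2M2+M3)/6=-6871/1932
seg 3: a=-4, c=M3/2=809/644, d=(M4−M3)/(6·1)=-809/1932, b=Δ3−h3·(2M3+M4)/6=1123/966
t_q=25/4 → seg 3, τ=1/4; S=-4+1123/966·τ+809/644·τ²+-809/1932·τ³=-21417/5888

  seg 0: a=1 b=1466/483 c=0 d=-1483/3864
  seg 1: a=4 b=-1517/966 c=-1483/644 d=241/276
  seg 2: a=1 b=-6871/1932 c=51/161 d=605/5796
  seg 3: a=-4 b=1123/966 c=809/644 d=-809/1932
S(25/4) = -21417/5888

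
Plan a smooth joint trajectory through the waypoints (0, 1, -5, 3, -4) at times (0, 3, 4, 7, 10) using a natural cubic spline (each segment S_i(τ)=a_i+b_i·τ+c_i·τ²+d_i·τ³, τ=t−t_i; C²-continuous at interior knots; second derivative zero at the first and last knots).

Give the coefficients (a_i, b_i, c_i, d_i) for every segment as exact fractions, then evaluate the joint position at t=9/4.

Δ: Δ0=1/3, Δ1=-6, Δ2=8/3, Δ3=-7/3
row 1: diag=8, rhs=-38; c'=1/8, d'=-19/4
row 2: denom=8−1·1/8=63/8; d'=(52−1·-19/4)/(63/8)=454/63
row 3: denom=12−3·8/21=76/7; d'=(-30−3·454/63)/(76/7)=-271/57
back: M3=-271/57
back: M2=454/63−8/21·-271/57=514/57
back: M1=-19/4−1/8·514/57=-335/57
M: M0=0, M1=-335/57, M2=514/57, M3=-271/57, M4=0
seg 0: a=0, c=M0/2=0, d=(M1−M0)/(6·3)=-335/1026, b=Δ0−h0·(2M0+M1)/6=373/114
seg 1: a=1, c=M1/2=-335/114, d=(M2−M1)/(6·1)=283/114, b=Δ1−h1·(2M1+M2)/6=-316/57
seg 2: a=-5, c=M2/2=257/57, d=(M3−M2)/(6·3)=-785/1026, b=Δ2−h2·(2M2+M3)/6=-151/38
seg 3: a=3, c=M3/2=-271/114, d=(M4−M3)/(6·3)=271/1026, b=Δ3−h3·(2M3+M4)/6=46/19
t_q=9/4 → seg 0, τ=9/4; S=0+373/114·τ+0·τ²+-335/1026·τ³=8859/2432

  seg 0: a=0 b=373/114 c=0 d=-335/1026
  seg 1: a=1 b=-316/57 c=-335/114 d=283/114
  seg 2: a=-5 b=-151/38 c=257/57 d=-785/1026
  seg 3: a=3 b=46/19 c=-271/114 d=271/1026
S(9/4) = 8859/2432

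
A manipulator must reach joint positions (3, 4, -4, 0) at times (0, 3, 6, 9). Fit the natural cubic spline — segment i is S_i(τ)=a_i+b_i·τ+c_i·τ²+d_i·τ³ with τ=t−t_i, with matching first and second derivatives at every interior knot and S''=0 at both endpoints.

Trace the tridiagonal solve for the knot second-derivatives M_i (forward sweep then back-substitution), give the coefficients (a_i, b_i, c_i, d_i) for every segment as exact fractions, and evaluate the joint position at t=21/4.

  seg 0: a=3 b=7/5 c=0 d=-16/135
  seg 1: a=4 b=-9/5 c=-16/15 d=7/27
  seg 2: a=-4 b=-6/5 c=19/15 d=-19/135
S(21/4) = -799/320

Δ: Δ0=1/3, Δ1=-8/3, Δ2=4/3
row 1: diag=12, rhs=-18; c'=1/4, d'=-3/2
row 2: denom=12−3·1/4=45/4; d'=(24−3·-3/2)/(45/4)=38/15
back: M2=38/15
back: M1=-3/2−1/4·38/15=-32/15
M: M0=0, M1=-32/15, M2=38/15, M3=0
seg 0: a=3, c=M0/2=0, d=(M1−M0)/(6·3)=-16/135, b=Δ0−h0·(2M0+M1)/6=7/5
seg 1: a=4, c=M1/2=-16/15, d=(M2−M1)/(6·3)=7/27, b=Δ1−h1·(2M1+M2)/6=-9/5
seg 2: a=-4, c=M2/2=19/15, d=(M3−M2)/(6·3)=-19/135, b=Δ2−h2·(2M2+M3)/6=-6/5
t_q=21/4 → seg 1, τ=9/4; S=4+-9/5·τ+-16/15·τ²+7/27·τ³=-799/320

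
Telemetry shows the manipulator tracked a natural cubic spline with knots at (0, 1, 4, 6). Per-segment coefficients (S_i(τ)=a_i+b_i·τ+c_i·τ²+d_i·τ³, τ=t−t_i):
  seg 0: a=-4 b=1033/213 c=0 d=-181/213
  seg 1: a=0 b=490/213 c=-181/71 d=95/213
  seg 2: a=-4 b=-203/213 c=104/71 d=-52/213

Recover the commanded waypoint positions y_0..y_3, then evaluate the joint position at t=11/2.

y_0=-4 y_1=0 y_2=-4 y_3=-2
S(11/2) = -210/71

y_0 = S_0(0) = a_0 = -4
y_1 = S_1(0) = a_1 = 0
y_2 = S_2(0) = a_2 = -4
y_3 = S_2(2) = -2
t_q=11/2 is in segment 2 (τ=3/2); S_2(τ)=-210/71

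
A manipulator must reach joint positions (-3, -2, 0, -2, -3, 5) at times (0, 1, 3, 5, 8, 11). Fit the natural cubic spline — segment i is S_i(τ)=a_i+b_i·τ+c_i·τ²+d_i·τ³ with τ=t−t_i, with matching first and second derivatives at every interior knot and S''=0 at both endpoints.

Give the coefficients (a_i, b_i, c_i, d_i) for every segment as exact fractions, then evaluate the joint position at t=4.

  seg 0: a=-3 b=1039/1149 c=0 d=110/1149
  seg 1: a=-2 b=1369/1149 c=110/383 d=-220/1149
  seg 2: a=0 b=49/1149 c=-330/383 d=391/2298
  seg 3: a=-2 b=-1565/1149 c=61/383 d=211/3447
  seg 4: a=-3 b=1432/1149 c=272/383 d=-272/3447
S(4) = -497/766

Δ: Δ0=1, Δ1=1, Δ2=-1, Δ3=-1/3, Δ4=8/3
row 1: diag=6, rhs=0; c'=1/3, d'=0
row 2: denom=8−2·1/3=22/3; d'=(-12−2·0)/(22/3)=-18/11
row 3: denom=10−2·3/11=104/11; d'=(4−2·-18/11)/(104/11)=10/13
row 4: denom=12−3·33/104=1149/104; d'=(18−3·10/13)/(1149/104)=544/383
back: M4=544/383
back: M3=10/13−33/104·544/383=122/383
back: M2=-18/11−3/11·122/383=-660/383
back: M1=0−1/3·-660/383=220/383
M: M0=0, M1=220/383, M2=-660/383, M3=122/383, M4=544/383, M5=0
seg 0: a=-3, c=M0/2=0, d=(M1−M0)/(6·1)=110/1149, b=Δ0−h0·(2M0+M1)/6=1039/1149
seg 1: a=-2, c=M1/2=110/383, d=(M2−M1)/(6·2)=-220/1149, b=Δ1−h1·(2M1+M2)/6=1369/1149
seg 2: a=0, c=M2/2=-330/383, d=(M3−M2)/(6·2)=391/2298, b=Δ2−h2·(2M2+M3)/6=49/1149
seg 3: a=-2, c=M3/2=61/383, d=(M4−M3)/(6·3)=211/3447, b=Δ3−h3·(2M3+M4)/6=-1565/1149
seg 4: a=-3, c=M4/2=272/383, d=(M5−M4)/(6·3)=-272/3447, b=Δ4−h4·(2M4+M5)/6=1432/1149
t_q=4 → seg 2, τ=1; S=0+49/1149·τ+-330/383·τ²+391/2298·τ³=-497/766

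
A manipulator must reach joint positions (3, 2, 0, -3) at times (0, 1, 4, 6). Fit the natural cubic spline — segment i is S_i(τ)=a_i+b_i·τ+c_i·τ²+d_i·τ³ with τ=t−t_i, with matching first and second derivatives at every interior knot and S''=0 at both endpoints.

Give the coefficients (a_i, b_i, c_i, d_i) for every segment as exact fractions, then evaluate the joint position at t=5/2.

Δ: Δ0=-1, Δ1=-2/3, Δ2=-3/2
row 1: diag=8, rhs=2; c'=3/8, d'=1/4
row 2: denom=10−3·3/8=71/8; d'=(-5−3·1/4)/(71/8)=-46/71
back: M2=-46/71
back: M1=1/4−3/8·-46/71=35/71
M: M0=0, M1=35/71, M2=-46/71, M3=0
seg 0: a=3, c=M0/2=0, d=(M1−M0)/(6·1)=35/426, b=Δ0−h0·(2M0+M1)/6=-461/426
seg 1: a=2, c=M1/2=35/142, d=(M2−M1)/(6·3)=-9/142, b=Δ1−h1·(2M1+M2)/6=-178/213
seg 2: a=0, c=M2/2=-23/71, d=(M3−M2)/(6·2)=23/426, b=Δ2−h2·(2M2+M3)/6=-455/426
t_q=5/2 → seg 1, τ=3/2; S=2+-178/213·τ+35/142·τ²+-9/142·τ³=1235/1136

  seg 0: a=3 b=-461/426 c=0 d=35/426
  seg 1: a=2 b=-178/213 c=35/142 d=-9/142
  seg 2: a=0 b=-455/426 c=-23/71 d=23/426
S(5/2) = 1235/1136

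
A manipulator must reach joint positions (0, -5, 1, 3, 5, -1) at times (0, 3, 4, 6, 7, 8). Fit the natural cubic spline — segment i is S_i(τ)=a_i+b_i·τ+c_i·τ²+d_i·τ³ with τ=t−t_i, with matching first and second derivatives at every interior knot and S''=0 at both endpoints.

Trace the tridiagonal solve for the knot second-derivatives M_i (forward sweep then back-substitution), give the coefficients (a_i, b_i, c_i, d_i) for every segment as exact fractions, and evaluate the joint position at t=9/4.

  seg 0: a=0 b=-14434/2859 c=0 d=3223/8577
  seg 1: a=-5 b=14573/2859 c=3223/953 d=-7088/2859
  seg 2: a=1 b=12647/2859 c=-3865/953 d=6701/5718
  seg 3: a=3 b=6473/2859 c=2836/953 d=-9263/2859
  seg 4: a=5 b=-4300/2859 c=-6427/953 d=6427/2859
S(9/4) = -431769/60992

Δ: Δ0=-5/3, Δ1=6, Δ2=1, Δ3=2, Δ4=-6
row 1: diag=8, rhs=46; c'=1/8, d'=23/4
row 2: denom=6−1·1/8=47/8; d'=(-30−1·23/4)/(47/8)=-286/47
row 3: denom=6−2·16/47=250/47; d'=(6−2·-286/47)/(250/47)=427/125
row 4: denom=4−1·47/250=953/250; d'=(-48−1·427/125)/(953/250)=-12854/953
back: M4=-12854/953
back: M3=427/125−47/250·-12854/953=5672/953
back: M2=-286/47−16/47·5672/953=-7730/953
back: M1=23/4−1/8·-7730/953=6446/953
M: M0=0, M1=6446/953, M2=-7730/953, M3=5672/953, M4=-12854/953, M5=0
seg 0: a=0, c=M0/2=0, d=(M1−M0)/(6·3)=3223/8577, b=Δ0−h0·(2M0+M1)/6=-14434/2859
seg 1: a=-5, c=M1/2=3223/953, d=(M2−M1)/(6·1)=-7088/2859, b=Δ1−h1·(2M1+M2)/6=14573/2859
seg 2: a=1, c=M2/2=-3865/953, d=(M3−M2)/(6·2)=6701/5718, b=Δ2−h2·(2M2+M3)/6=12647/2859
seg 3: a=3, c=M3/2=2836/953, d=(M4−M3)/(6·1)=-9263/2859, b=Δ3−h3·(2M3+M4)/6=6473/2859
seg 4: a=5, c=M4/2=-6427/953, d=(M5−M4)/(6·1)=6427/2859, b=Δ4−h4·(2M4+M5)/6=-4300/2859
t_q=9/4 → seg 0, τ=9/4; S=0+-14434/2859·τ+0·τ²+3223/8577·τ³=-431769/60992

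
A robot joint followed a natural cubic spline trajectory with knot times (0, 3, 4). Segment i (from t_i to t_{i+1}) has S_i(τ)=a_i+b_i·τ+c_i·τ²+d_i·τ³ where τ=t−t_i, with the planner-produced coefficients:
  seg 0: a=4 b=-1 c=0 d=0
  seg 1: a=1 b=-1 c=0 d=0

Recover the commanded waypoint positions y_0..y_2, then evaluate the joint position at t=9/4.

y_0 = S_0(0) = a_0 = 4
y_1 = S_1(0) = a_1 = 1
y_2 = S_1(1) = 0
t_q=9/4 is in segment 0 (τ=9/4); S_0(τ)=7/4

y_0=4 y_1=1 y_2=0
S(9/4) = 7/4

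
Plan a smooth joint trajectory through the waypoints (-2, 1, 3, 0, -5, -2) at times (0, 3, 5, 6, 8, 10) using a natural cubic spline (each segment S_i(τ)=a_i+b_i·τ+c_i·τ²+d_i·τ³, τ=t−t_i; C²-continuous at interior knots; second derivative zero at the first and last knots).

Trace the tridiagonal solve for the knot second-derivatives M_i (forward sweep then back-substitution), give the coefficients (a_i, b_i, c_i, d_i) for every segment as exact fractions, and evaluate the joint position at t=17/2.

  seg 0: a=-2 b=169/298 c=0 d=43/894
  seg 1: a=1 b=278/149 c=129/298 d=-129/298
  seg 2: a=3 b=-238/149 c=-645/298 d=227/298
  seg 3: a=0 b=-1085/298 c=18/149 d=67/298
  seg 4: a=-5 b=-137/298 c=219/149 d=-73/298
S(17/2) = -11665/2384

Δ: Δ0=1, Δ1=1, Δ2=-3, Δ3=-5/2, Δ4=3/2
row 1: diag=10, rhs=0; c'=1/5, d'=0
row 2: denom=6−2·1/5=28/5; d'=(-24−2·0)/(28/5)=-30/7
row 3: denom=6−1·5/28=163/28; d'=(3−1·-30/7)/(163/28)=204/163
row 4: denom=8−2·56/163=1192/163; d'=(24−2·204/163)/(1192/163)=438/149
back: M4=438/149
back: M3=204/163−56/163·438/149=36/149
back: M2=-30/7−5/28·36/149=-645/149
back: M1=0−1/5·-645/149=129/149
M: M0=0, M1=129/149, M2=-645/149, M3=36/149, M4=438/149, M5=0
seg 0: a=-2, c=M0/2=0, d=(M1−M0)/(6·3)=43/894, b=Δ0−h0·(2M0+M1)/6=169/298
seg 1: a=1, c=M1/2=129/298, d=(M2−M1)/(6·2)=-129/298, b=Δ1−h1·(2M1+M2)/6=278/149
seg 2: a=3, c=M2/2=-645/298, d=(M3−M2)/(6·1)=227/298, b=Δ2−h2·(2M2+M3)/6=-238/149
seg 3: a=0, c=M3/2=18/149, d=(M4−M3)/(6·2)=67/298, b=Δ3−h3·(2M3+M4)/6=-1085/298
seg 4: a=-5, c=M4/2=219/149, d=(M5−M4)/(6·2)=-73/298, b=Δ4−h4·(2M4+M5)/6=-137/298
t_q=17/2 → seg 4, τ=1/2; S=-5+-137/298·τ+219/149·τ²+-73/298·τ³=-11665/2384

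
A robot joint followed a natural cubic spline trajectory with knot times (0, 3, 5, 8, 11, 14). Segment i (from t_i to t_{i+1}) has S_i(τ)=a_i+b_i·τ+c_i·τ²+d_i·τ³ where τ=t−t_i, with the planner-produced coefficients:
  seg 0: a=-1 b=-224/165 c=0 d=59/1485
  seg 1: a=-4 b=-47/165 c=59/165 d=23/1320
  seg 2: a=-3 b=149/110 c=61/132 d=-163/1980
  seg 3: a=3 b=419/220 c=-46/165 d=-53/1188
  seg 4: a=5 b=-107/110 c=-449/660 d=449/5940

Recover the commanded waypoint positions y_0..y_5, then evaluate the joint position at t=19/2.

y_0 = S_0(0) = a_0 = -1
y_1 = S_1(0) = a_1 = -4
y_2 = S_2(0) = a_2 = -3
y_3 = S_3(0) = a_3 = 3
y_4 = S_4(0) = a_4 = 5
y_5 = S_4(3) = -2
t_q=19/2 is in segment 3 (τ=3/2); S_3(τ)=8939/1760

y_0=-1 y_1=-4 y_2=-3 y_3=3 y_4=5 y_5=-2
S(19/2) = 8939/1760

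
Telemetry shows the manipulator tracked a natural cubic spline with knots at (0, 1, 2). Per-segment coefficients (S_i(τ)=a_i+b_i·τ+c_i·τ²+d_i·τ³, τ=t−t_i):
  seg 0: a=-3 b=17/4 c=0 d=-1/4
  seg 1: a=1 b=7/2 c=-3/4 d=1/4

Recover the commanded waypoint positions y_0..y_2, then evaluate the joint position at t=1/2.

y_0 = S_0(0) = a_0 = -3
y_1 = S_1(0) = a_1 = 1
y_2 = S_1(1) = 4
t_q=1/2 is in segment 0 (τ=1/2); S_0(τ)=-29/32

y_0=-3 y_1=1 y_2=4
S(1/2) = -29/32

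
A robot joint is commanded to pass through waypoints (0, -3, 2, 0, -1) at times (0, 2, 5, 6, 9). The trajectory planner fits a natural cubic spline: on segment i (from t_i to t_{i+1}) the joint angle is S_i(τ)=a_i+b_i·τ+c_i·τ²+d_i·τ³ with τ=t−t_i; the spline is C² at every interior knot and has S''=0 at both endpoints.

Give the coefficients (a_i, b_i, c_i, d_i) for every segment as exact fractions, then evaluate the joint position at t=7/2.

  seg 0: a=0 b=-79/31 c=0 d=65/248
  seg 1: a=-3 b=37/62 c=195/124 d=-1357/3348
  seg 2: a=2 b=-113/124 c=-193/93 d=367/372
  seg 3: a=0 b=-391/186 c=329/372 d=-329/3348
S(7/2) = 65/992

Δ: Δ0=-3/2, Δ1=5/3, Δ2=-2, Δ3=-1/3
row 1: diag=10, rhs=19; c'=3/10, d'=19/10
row 2: denom=8−3·3/10=71/10; d'=(-22−3·19/10)/(71/10)=-277/71
row 3: denom=8−1·10/71=558/71; d'=(10−1·-277/71)/(558/71)=329/186
back: M3=329/186
back: M2=-277/71−10/71·329/186=-386/93
back: M1=19/10−3/10·-386/93=195/62
M: M0=0, M1=195/62, M2=-386/93, M3=329/186, M4=0
seg 0: a=0, c=M0/2=0, d=(M1−M0)/(6·2)=65/248, b=Δ0−h0·(2M0+M1)/6=-79/31
seg 1: a=-3, c=M1/2=195/124, d=(M2−M1)/(6·3)=-1357/3348, b=Δ1−h1·(2M1+M2)/6=37/62
seg 2: a=2, c=M2/2=-193/93, d=(M3−M2)/(6·1)=367/372, b=Δ2−h2·(2M2+M3)/6=-113/124
seg 3: a=0, c=M3/2=329/372, d=(M4−M3)/(6·3)=-329/3348, b=Δ3−h3·(2M3+M4)/6=-391/186
t_q=7/2 → seg 1, τ=3/2; S=-3+37/62·τ+195/124·τ²+-1357/3348·τ³=65/992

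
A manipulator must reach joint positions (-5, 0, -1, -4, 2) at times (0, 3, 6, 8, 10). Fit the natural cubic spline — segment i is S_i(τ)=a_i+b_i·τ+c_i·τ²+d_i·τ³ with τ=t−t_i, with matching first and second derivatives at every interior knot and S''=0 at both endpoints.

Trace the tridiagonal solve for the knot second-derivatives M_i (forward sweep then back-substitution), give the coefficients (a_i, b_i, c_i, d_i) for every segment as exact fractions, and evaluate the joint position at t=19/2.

Δ: Δ0=5/3, Δ1=-1/3, Δ2=-3/2, Δ3=3
row 1: diag=12, rhs=-12; c'=1/4, d'=-1
row 2: denom=10−3·1/4=37/4; d'=(-7−3·-1)/(37/4)=-16/37
row 3: denom=8−2·8/37=280/37; d'=(27−2·-16/37)/(280/37)=1031/280
back: M3=1031/280
back: M2=-16/37−8/37·1031/280=-43/35
back: M1=-1−1/4·-43/35=-97/140
M: M0=0, M1=-97/140, M2=-43/35, M3=1031/280, M4=0
seg 0: a=-5, c=M0/2=0, d=(M1−M0)/(6·3)=-97/2520, b=Δ0−h0·(2M0+M1)/6=1691/840
seg 1: a=0, c=M1/2=-97/280, d=(M2−M1)/(6·3)=-5/168, b=Δ1−h1·(2M1+M2)/6=409/420
seg 2: a=-1, c=M2/2=-43/70, d=(M3−M2)/(6·2)=275/672, b=Δ2−h2·(2M2+M3)/6=-229/120
seg 3: a=-4, c=M3/2=1031/560, d=(M4−M3)/(6·2)=-1031/3360, b=Δ3−h3·(2M3+M4)/6=229/420
t_q=19/2 → seg 3, τ=3/2; S=-4+229/420·τ+1031/560·τ²+-1031/3360·τ³=-135/1792

  seg 0: a=-5 b=1691/840 c=0 d=-97/2520
  seg 1: a=0 b=409/420 c=-97/280 d=-5/168
  seg 2: a=-1 b=-229/120 c=-43/70 d=275/672
  seg 3: a=-4 b=229/420 c=1031/560 d=-1031/3360
S(19/2) = -135/1792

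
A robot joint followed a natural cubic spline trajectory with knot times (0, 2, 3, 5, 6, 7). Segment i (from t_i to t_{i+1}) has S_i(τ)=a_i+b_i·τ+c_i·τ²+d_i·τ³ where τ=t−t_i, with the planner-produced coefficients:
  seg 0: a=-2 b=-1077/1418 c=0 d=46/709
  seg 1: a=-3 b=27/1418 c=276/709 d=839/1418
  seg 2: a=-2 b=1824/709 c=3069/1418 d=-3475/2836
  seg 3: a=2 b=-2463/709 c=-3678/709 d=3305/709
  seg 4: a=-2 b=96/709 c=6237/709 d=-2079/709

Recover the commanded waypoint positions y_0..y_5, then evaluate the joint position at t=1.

y_0=-2 y_1=-3 y_2=-2 y_3=2 y_4=-2 y_5=4
S(1) = -3821/1418

y_0 = S_0(0) = a_0 = -2
y_1 = S_1(0) = a_1 = -3
y_2 = S_2(0) = a_2 = -2
y_3 = S_3(0) = a_3 = 2
y_4 = S_4(0) = a_4 = -2
y_5 = S_4(1) = 4
t_q=1 is in segment 0 (τ=1); S_0(τ)=-3821/1418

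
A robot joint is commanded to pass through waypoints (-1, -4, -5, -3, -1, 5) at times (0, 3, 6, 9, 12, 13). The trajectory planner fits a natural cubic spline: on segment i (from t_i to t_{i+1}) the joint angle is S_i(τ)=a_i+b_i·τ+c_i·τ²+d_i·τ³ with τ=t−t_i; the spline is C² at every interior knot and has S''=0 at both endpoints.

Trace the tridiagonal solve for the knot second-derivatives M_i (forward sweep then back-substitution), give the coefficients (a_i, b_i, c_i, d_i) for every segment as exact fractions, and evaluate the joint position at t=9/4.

  seg 0: a=-1 b=-430/403 c=0 d=3/403
  seg 1: a=-4 b=-349/403 c=27/403 d=401/10881
  seg 2: a=-5 b=214/403 c=482/1209 d=-1282/10881
  seg 3: a=-3 b=-8/31 c=-800/1209 d=3518/10881
  seg 4: a=-1 b=1814/403 c=906/403 d=-302/403
S(9/4) = -85525/25792

Δ: Δ0=-1, Δ1=-1/3, Δ2=2/3, Δ3=2/3, Δ4=6
row 1: diag=12, rhs=4; c'=1/4, d'=1/3
row 2: denom=12−3·1/4=45/4; d'=(6−3·1/3)/(45/4)=4/9
row 3: denom=12−3·4/15=56/5; d'=(0−3·4/9)/(56/5)=-5/42
row 4: denom=8−3·15/56=403/56; d'=(32−3·-5/42)/(403/56)=1812/403
back: M4=1812/403
back: M3=-5/42−15/56·1812/403=-1600/1209
back: M2=4/9−4/15·-1600/1209=964/1209
back: M1=1/3−1/4·964/1209=54/403
M: M0=0, M1=54/403, M2=964/1209, M3=-1600/1209, M4=1812/403, M5=0
seg 0: a=-1, c=M0/2=0, d=(M1−M0)/(6·3)=3/403, b=Δ0−h0·(2M0+M1)/6=-430/403
seg 1: a=-4, c=M1/2=27/403, d=(M2−M1)/(6·3)=401/10881, b=Δ1−h1·(2M1+M2)/6=-349/403
seg 2: a=-5, c=M2/2=482/1209, d=(M3−M2)/(6·3)=-1282/10881, b=Δ2−h2·(2M2+M3)/6=214/403
seg 3: a=-3, c=M3/2=-800/1209, d=(M4−M3)/(6·3)=3518/10881, b=Δ3−h3·(2M3+M4)/6=-8/31
seg 4: a=-1, c=M4/2=906/403, d=(M5−M4)/(6·1)=-302/403, b=Δ4−h4·(2M4+M5)/6=1814/403
t_q=9/4 → seg 0, τ=9/4; S=-1+-430/403·τ+0·τ²+3/403·τ³=-85525/25792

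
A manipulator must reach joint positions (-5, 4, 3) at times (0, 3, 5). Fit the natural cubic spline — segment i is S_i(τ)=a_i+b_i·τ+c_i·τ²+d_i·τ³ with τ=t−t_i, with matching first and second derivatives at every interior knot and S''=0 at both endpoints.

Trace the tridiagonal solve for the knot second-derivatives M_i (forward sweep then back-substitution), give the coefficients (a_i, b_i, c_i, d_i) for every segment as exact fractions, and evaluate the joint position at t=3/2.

  seg 0: a=-5 b=81/20 c=0 d=-7/60
  seg 1: a=4 b=9/10 c=-21/20 d=7/40
S(3/2) = 109/160

Δ: Δ0=3, Δ1=-1/2
row 1: diag=10, rhs=-21; c'=1/5, d'=-21/10
back: M1=-21/10
M: M0=0, M1=-21/10, M2=0
seg 0: a=-5, c=M0/2=0, d=(M1−M0)/(6·3)=-7/60, b=Δ0−h0·(2M0+M1)/6=81/20
seg 1: a=4, c=M1/2=-21/20, d=(M2−M1)/(6·2)=7/40, b=Δ1−h1·(2M1+M2)/6=9/10
t_q=3/2 → seg 0, τ=3/2; S=-5+81/20·τ+0·τ²+-7/60·τ³=109/160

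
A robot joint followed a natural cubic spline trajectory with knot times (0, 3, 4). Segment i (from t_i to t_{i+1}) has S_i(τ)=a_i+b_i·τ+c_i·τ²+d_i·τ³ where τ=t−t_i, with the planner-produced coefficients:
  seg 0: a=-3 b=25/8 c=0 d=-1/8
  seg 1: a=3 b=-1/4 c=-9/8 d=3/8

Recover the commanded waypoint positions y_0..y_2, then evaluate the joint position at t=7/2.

y_0 = S_0(0) = a_0 = -3
y_1 = S_1(0) = a_1 = 3
y_2 = S_1(1) = 2
t_q=7/2 is in segment 1 (τ=1/2); S_1(τ)=169/64

y_0=-3 y_1=3 y_2=2
S(7/2) = 169/64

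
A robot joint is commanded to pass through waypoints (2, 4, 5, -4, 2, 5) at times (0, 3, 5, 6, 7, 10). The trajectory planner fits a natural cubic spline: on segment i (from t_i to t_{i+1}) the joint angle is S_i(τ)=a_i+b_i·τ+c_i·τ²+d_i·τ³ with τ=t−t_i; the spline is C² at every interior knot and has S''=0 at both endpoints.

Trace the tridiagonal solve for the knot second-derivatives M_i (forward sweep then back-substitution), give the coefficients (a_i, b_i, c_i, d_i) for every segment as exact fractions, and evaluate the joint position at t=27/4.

Δ: Δ0=2/3, Δ1=1/2, Δ2=-9, Δ3=6, Δ4=1
row 1: diag=10, rhs=-1; c'=1/5, d'=-1/10
row 2: denom=6−2·1/5=28/5; d'=(-57−2·-1/10)/(28/5)=-71/7
row 3: denom=4−1·5/28=107/28; d'=(90−1·-71/7)/(107/28)=2804/107
row 4: denom=8−1·28/107=828/107; d'=(-30−1·2804/107)/(828/107)=-3007/414
back: M4=-3007/414
back: M3=2804/107−28/107·-3007/414=5818/207
back: M2=-71/7−5/28·5818/207=-6277/414
back: M1=-1/10−1/5·-6277/414=607/207
M: M0=0, M1=607/207, M2=-6277/414, M3=5818/207, M4=-3007/414, M5=0
seg 0: a=2, c=M0/2=0, d=(M1−M0)/(6·3)=607/3726, b=Δ0−h0·(2M0+M1)/6=-331/414
seg 1: a=4, c=M1/2=607/414, d=(M2−M1)/(6·2)=-2497/1656, b=Δ1−h1·(2M1+M2)/6=745/207
seg 2: a=5, c=M2/2=-6277/828, d=(M3−M2)/(6·1)=5971/828, b=Δ2−h2·(2M2+M3)/6=-397/46
seg 3: a=-4, c=M3/2=2909/207, d=(M4−M3)/(6·1)=-1627/276, b=Δ3−h3·(2M3+M4)/6=-1787/828
seg 4: a=2, c=M4/2=-3007/828, d=(M5−M4)/(6·3)=3007/7452, b=Δ4−h4·(2M4+M5)/6=3421/414
t_q=27/4 → seg 3, τ=3/4; S=-4+-1787/828·τ+2909/207·τ²+-1627/276·τ³=-3545/17664

  seg 0: a=2 b=-331/414 c=0 d=607/3726
  seg 1: a=4 b=745/207 c=607/414 d=-2497/1656
  seg 2: a=5 b=-397/46 c=-6277/828 d=5971/828
  seg 3: a=-4 b=-1787/828 c=2909/207 d=-1627/276
  seg 4: a=2 b=3421/414 c=-3007/828 d=3007/7452
S(27/4) = -3545/17664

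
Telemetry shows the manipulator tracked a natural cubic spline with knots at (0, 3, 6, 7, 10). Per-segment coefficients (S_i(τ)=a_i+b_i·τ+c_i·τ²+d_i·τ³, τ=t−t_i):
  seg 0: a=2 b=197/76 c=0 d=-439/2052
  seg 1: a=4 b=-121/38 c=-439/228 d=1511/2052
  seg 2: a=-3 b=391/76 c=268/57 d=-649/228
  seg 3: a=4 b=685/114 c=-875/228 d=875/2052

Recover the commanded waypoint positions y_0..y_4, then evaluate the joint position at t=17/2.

y_0 = S_0(0) = a_0 = 2
y_1 = S_1(0) = a_1 = 4
y_2 = S_2(0) = a_2 = -3
y_3 = S_3(0) = a_3 = 4
y_4 = S_3(3) = -1
t_q=17/2 is in segment 3 (τ=3/2); S_3(τ)=3537/608

y_0=2 y_1=4 y_2=-3 y_3=4 y_4=-1
S(17/2) = 3537/608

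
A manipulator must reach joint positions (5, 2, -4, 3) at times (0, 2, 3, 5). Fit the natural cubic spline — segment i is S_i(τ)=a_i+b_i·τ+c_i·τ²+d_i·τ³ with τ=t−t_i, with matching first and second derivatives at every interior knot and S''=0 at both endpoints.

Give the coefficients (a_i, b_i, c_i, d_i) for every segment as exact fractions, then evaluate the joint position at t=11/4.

  seg 0: a=5 b=41/70 c=0 d=-73/140
  seg 1: a=2 b=-397/70 c=-219/70 d=14/5
  seg 2: a=-4 b=-247/70 c=369/70 d=-123/140
S(11/4) = -793/280

Δ: Δ0=-3/2, Δ1=-6, Δ2=7/2
row 1: diag=6, rhs=-27; c'=1/6, d'=-9/2
row 2: denom=6−1·1/6=35/6; d'=(57−1·-9/2)/(35/6)=369/35
back: M2=369/35
back: M1=-9/2−1/6·369/35=-219/35
M: M0=0, M1=-219/35, M2=369/35, M3=0
seg 0: a=5, c=M0/2=0, d=(M1−M0)/(6·2)=-73/140, b=Δ0−h0·(2M0+M1)/6=41/70
seg 1: a=2, c=M1/2=-219/70, d=(M2−M1)/(6·1)=14/5, b=Δ1−h1·(2M1+M2)/6=-397/70
seg 2: a=-4, c=M2/2=369/70, d=(M3−M2)/(6·2)=-123/140, b=Δ2−h2·(2M2+M3)/6=-247/70
t_q=11/4 → seg 1, τ=3/4; S=2+-397/70·τ+-219/70·τ²+14/5·τ³=-793/280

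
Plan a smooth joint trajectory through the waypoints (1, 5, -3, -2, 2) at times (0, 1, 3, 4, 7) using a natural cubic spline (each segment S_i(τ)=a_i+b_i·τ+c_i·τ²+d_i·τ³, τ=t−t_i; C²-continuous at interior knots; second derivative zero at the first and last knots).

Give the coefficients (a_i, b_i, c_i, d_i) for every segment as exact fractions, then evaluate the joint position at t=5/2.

  seg 0: a=1 b=2183/375 c=0 d=-683/375
  seg 1: a=5 b=134/375 c=-683/125 d=616/375
  seg 2: a=-3 b=-134/75 c=549/125 d=-602/375
  seg 3: a=-2 b=818/375 c=-53/125 d=53/1125
S(5/2) = -607/500

Δ: Δ0=4, Δ1=-4, Δ2=1, Δ3=4/3
row 1: diag=6, rhs=-48; c'=1/3, d'=-8
row 2: denom=6−2·1/3=16/3; d'=(30−2·-8)/(16/3)=69/8
row 3: denom=8−1·3/16=125/16; d'=(2−1·69/8)/(125/16)=-106/125
back: M3=-106/125
back: M2=69/8−3/16·-106/125=1098/125
back: M1=-8−1/3·1098/125=-1366/125
M: M0=0, M1=-1366/125, M2=1098/125, M3=-106/125, M4=0
seg 0: a=1, c=M0/2=0, d=(M1−M0)/(6·1)=-683/375, b=Δ0−h0·(2M0+M1)/6=2183/375
seg 1: a=5, c=M1/2=-683/125, d=(M2−M1)/(6·2)=616/375, b=Δ1−h1·(2M1+M2)/6=134/375
seg 2: a=-3, c=M2/2=549/125, d=(M3−M2)/(6·1)=-602/375, b=Δ2−h2·(2M2+M3)/6=-134/75
seg 3: a=-2, c=M3/2=-53/125, d=(M4−M3)/(6·3)=53/1125, b=Δ3−h3·(2M3+M4)/6=818/375
t_q=5/2 → seg 1, τ=3/2; S=5+134/375·τ+-683/125·τ²+616/375·τ³=-607/500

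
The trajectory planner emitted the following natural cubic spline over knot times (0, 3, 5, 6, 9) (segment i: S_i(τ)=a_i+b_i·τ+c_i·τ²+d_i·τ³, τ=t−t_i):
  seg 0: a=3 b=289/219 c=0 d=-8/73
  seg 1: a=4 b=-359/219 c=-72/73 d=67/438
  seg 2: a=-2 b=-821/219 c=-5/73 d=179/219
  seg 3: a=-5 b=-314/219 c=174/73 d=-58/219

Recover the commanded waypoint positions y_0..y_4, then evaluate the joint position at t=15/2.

y_0 = S_0(0) = a_0 = 3
y_1 = S_1(0) = a_1 = 4
y_2 = S_2(0) = a_2 = -2
y_3 = S_3(0) = a_3 = -5
y_4 = S_3(3) = 5
t_q=15/2 is in segment 3 (τ=3/2); S_3(τ)=-783/292

y_0=3 y_1=4 y_2=-2 y_3=-5 y_4=5
S(15/2) = -783/292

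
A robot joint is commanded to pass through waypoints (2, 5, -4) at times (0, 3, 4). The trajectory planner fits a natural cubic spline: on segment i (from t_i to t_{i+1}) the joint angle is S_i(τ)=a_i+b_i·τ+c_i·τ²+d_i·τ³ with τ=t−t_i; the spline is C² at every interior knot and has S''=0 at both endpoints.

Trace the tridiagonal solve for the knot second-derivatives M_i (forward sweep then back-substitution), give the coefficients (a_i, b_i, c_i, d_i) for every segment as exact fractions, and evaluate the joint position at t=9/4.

  seg 0: a=2 b=19/4 c=0 d=-5/12
  seg 1: a=5 b=-13/2 c=-15/4 d=5/4
S(9/4) = 2033/256

Δ: Δ0=1, Δ1=-9
row 1: diag=8, rhs=-60; c'=1/8, d'=-15/2
back: M1=-15/2
M: M0=0, M1=-15/2, M2=0
seg 0: a=2, c=M0/2=0, d=(M1−M0)/(6·3)=-5/12, b=Δ0−h0·(2M0+M1)/6=19/4
seg 1: a=5, c=M1/2=-15/4, d=(M2−M1)/(6·1)=5/4, b=Δ1−h1·(2M1+M2)/6=-13/2
t_q=9/4 → seg 0, τ=9/4; S=2+19/4·τ+0·τ²+-5/12·τ³=2033/256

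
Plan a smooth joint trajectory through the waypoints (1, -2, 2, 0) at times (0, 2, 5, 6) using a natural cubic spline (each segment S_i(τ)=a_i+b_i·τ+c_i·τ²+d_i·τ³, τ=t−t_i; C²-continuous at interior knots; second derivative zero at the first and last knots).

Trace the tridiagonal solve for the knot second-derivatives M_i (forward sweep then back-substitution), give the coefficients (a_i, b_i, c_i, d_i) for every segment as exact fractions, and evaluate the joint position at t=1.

  seg 0: a=1 b=-1031/426 c=0 d=49/213
  seg 1: a=-2 b=145/426 c=98/71 d=-149/426
  seg 2: a=2 b=-175/213 c=-251/142 d=251/426
S(1) = -169/142

Δ: Δ0=-3/2, Δ1=4/3, Δ2=-2
row 1: diag=10, rhs=17; c'=3/10, d'=17/10
row 2: denom=8−3·3/10=71/10; d'=(-20−3·17/10)/(71/10)=-251/71
back: M2=-251/71
back: M1=17/10−3/10·-251/71=196/71
M: M0=0, M1=196/71, M2=-251/71, M3=0
seg 0: a=1, c=M0/2=0, d=(M1−M0)/(6·2)=49/213, b=Δ0−h0·(2M0+M1)/6=-1031/426
seg 1: a=-2, c=M1/2=98/71, d=(M2−M1)/(6·3)=-149/426, b=Δ1−h1·(2M1+M2)/6=145/426
seg 2: a=2, c=M2/2=-251/142, d=(M3−M2)/(6·1)=251/426, b=Δ2−h2·(2M2+M3)/6=-175/213
t_q=1 → seg 0, τ=1; S=1+-1031/426·τ+0·τ²+49/213·τ³=-169/142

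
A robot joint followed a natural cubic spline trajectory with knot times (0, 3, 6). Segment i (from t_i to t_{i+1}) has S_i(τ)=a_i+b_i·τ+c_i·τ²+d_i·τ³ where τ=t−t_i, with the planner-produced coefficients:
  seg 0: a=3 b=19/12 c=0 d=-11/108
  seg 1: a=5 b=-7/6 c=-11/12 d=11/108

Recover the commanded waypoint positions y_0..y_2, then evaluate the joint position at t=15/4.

y_0=3 y_1=5 y_2=-4
S(15/4) = 935/256

y_0 = S_0(0) = a_0 = 3
y_1 = S_1(0) = a_1 = 5
y_2 = S_1(3) = -4
t_q=15/4 is in segment 1 (τ=3/4); S_1(τ)=935/256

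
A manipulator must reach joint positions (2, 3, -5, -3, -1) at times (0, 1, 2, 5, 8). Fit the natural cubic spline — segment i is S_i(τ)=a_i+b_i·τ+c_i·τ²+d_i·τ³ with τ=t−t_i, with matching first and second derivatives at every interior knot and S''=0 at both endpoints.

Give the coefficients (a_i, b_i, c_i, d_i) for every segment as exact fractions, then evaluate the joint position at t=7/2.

  seg 0: a=2 b=1223/336 c=0 d=-887/336
  seg 1: a=3 b=-719/168 c=-887/112 d=1411/336
  seg 2: a=-5 b=-361/48 c=131/28 d=-655/1008
  seg 3: a=-3 b=505/168 c=-131/112 d=131/1008
S(7/2) = -7121/896

Δ: Δ0=1, Δ1=-8, Δ2=2/3, Δ3=2/3
row 1: diag=4, rhs=-54; c'=1/4, d'=-27/2
row 2: denom=8−1·1/4=31/4; d'=(52−1·-27/2)/(31/4)=262/31
row 3: denom=12−3·12/31=336/31; d'=(0−3·262/31)/(336/31)=-131/56
back: M3=-131/56
back: M2=262/31−12/31·-131/56=131/14
back: M1=-27/2−1/4·131/14=-887/56
M: M0=0, M1=-887/56, M2=131/14, M3=-131/56, M4=0
seg 0: a=2, c=M0/2=0, d=(M1−M0)/(6·1)=-887/336, b=Δ0−h0·(2M0+M1)/6=1223/336
seg 1: a=3, c=M1/2=-887/112, d=(M2−M1)/(6·1)=1411/336, b=Δ1−h1·(2M1+M2)/6=-719/168
seg 2: a=-5, c=M2/2=131/28, d=(M3−M2)/(6·3)=-655/1008, b=Δ2−h2·(2M2+M3)/6=-361/48
seg 3: a=-3, c=M3/2=-131/112, d=(M4−M3)/(6·3)=131/1008, b=Δ3−h3·(2M3+M4)/6=505/168
t_q=7/2 → seg 2, τ=3/2; S=-5+-361/48·τ+131/28·τ²+-655/1008·τ³=-7121/896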